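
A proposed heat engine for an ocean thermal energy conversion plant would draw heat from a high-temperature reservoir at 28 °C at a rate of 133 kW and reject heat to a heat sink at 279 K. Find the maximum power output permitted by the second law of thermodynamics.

Ẇ_max ≈ 9.782 kW

T_H = 28 °C → 28 + 273.15 = 301.15 K.
By the Carnot theorem, η_max = 1 − T_C/T_H = 1 − 279.00/301.15 = 0.0736.
W_max = η_max · Q_H = 0.0736 × 133 = 9.782 kW.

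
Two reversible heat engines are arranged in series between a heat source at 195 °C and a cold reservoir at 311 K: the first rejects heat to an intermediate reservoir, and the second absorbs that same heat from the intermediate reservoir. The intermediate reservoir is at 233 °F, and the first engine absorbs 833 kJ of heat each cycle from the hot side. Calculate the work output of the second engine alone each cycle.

W₂ ≈ 131 kJ

T_H = 195 °C → 195 + 273.15 = 468.15 K.
T_m = 233 °F → (233 − 32) × 5/9 = 111.67 °C = 384.82 K.
Heat entering the second stage: Q_m = Q_H·(T_m/T_H) = 833 × 384.82/468.15 = 685 kJ.
Second-stage efficiency η₂ = 1 − T_C/T_m = 1 − 311.00/384.82 = 0.1918, so W₂ = η₂·Q_m = 131 kJ.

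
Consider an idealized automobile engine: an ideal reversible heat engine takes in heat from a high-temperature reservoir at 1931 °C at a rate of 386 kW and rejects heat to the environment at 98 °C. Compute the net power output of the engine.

Ẇ ≈ 321 kW

T_H = 1931 °C → 1931 + 273.15 = 2204.15 K.
T_C = 98 °C → 98 + 273.15 = 371.15 K.
Since the cycle is reversible, η = 1 − T_C/T_H = 1 − 371.15/2204.15 = 0.8316.
W = η·Q_H = 0.8316 × 386 = 321 kW.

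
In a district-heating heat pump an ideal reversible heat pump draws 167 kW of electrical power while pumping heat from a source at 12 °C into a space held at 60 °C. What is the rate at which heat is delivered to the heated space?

Q̇_H ≈ 1159 kW

T_H = 60 °C → 60 + 273.15 = 333.15 K.
T_C = 12 °C → 12 + 273.15 = 285.15 K.
Reversible heating COP: COP_HP = T_H/(T_H − T_C) = 333.15/48.00 = 6.9406.
Q_H = COP_HP · W = 6.9406 × 167 = 1159 kW.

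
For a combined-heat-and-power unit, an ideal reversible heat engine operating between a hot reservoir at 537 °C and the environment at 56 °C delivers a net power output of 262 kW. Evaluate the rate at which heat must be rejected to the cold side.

Q̇_C ≈ 179.3 kW

T_H = 537 °C → 537 + 273.15 = 810.15 K.
T_C = 56 °C → 56 + 273.15 = 329.15 K.
The Carnot efficiency is η = 1 − T_C/T_H = 1 − 329.15/810.15 = 0.5937.
Since Q_C/Q_H = T_C/T_H and Q_H = W/η, Q_C = W·T_C/(T_H − T_C) = 262 × 329.15/481.00 = 179.3 kW.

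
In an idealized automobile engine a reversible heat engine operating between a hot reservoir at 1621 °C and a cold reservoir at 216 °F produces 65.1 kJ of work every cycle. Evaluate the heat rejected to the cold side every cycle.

Q_C ≈ 16.1 kJ

T_H = 1621 °C → 1621 + 273.15 = 1894.15 K.
T_C = 216 °F → (216 − 32) × 5/9 = 102.22 °C = 375.37 K.
For a reversible engine, η = 1 − T_C/T_H = 1 − 375.37/1894.15 = 0.8018.
Since Q_C/Q_H = T_C/T_H and Q_H = W/η, Q_C = W·T_C/(T_H − T_C) = 65.1 × 375.37/1518.78 = 16.1 kJ.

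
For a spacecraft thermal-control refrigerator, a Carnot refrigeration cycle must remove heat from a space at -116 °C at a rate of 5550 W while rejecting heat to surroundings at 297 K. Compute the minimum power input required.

Ẇ_in ≈ 4940 W

T_C = -116 °C → -116 + 273.15 = 157.15 K.
For a reversible refrigerator, COP_R = T_C/(T_H − T_C) = 157.15/139.85 = 1.1237.
W = Q_C/COP_R = 5550/1.1237 = 4940 W.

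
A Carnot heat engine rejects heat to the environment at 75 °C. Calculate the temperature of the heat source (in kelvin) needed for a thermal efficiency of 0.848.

T_H ≈ 2290 K

T_C = 75 °C → 75 + 273.15 = 348.15 K.
From η = 1 − T_C/T_H, solving for T_H gives T_H = T_C/(1 − η) = 348.15/(1 − 0.848) = 2290 K.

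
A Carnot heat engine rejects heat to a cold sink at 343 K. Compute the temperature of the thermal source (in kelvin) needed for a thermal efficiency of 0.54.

From η = 1 − T_C/T_H, solving for T_H gives T_H = T_C/(1 − η) = 343.00/(1 − 0.54) = 746 K.

T_H ≈ 746 K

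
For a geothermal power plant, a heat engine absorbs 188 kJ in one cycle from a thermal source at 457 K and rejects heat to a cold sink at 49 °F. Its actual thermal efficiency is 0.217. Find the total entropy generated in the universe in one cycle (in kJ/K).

ΔS_univ ≈ 0.110 kJ/K

T_C = 49 °F → (49 − 32) × 5/9 = 9.44 °C = 282.59 K.
W = η·Q_H = 0.217 × 188 = 40.80 kJ, so Q_C = Q_H − W = 147.2 kJ.
The hot reservoir loses entropy Q_H/T_H = 188/457.00 = 0.4114 kJ/K; the cold reservoir gains Q_C/T_C = 147.2/282.59 = 0.5209 kJ/K.
ΔS_univ = −Q_H/T_H + Q_C/T_C = 0.110 kJ/K (> 0, since η = 0.217 < η_Carnot = 0.382).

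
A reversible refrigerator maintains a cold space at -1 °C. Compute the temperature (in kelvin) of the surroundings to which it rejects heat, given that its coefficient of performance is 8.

T_C = -1 °C → -1 + 273.15 = 272.15 K.
COP_R = T_C/(T_H − T_C) ⇒ T_H = T_C·(1 + 1/COP_R) = 272.15 × (1 + 1/8) = 306 K.

T_H ≈ 306 K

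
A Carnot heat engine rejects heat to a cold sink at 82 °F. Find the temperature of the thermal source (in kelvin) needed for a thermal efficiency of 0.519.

T_H ≈ 626 K

T_C = 82 °F → (82 − 32) × 5/9 = 27.78 °C = 300.93 K.
From η = 1 − T_C/T_H, solving for T_H gives T_H = T_C/(1 − η) = 300.93/(1 − 0.519) = 626 K.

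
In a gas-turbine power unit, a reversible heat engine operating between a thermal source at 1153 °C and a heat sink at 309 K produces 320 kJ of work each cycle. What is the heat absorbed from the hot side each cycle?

T_H = 1153 °C → 1153 + 273.15 = 1426.15 K.
For a reversible engine, η = 1 − T_C/T_H = 1 − 309.00/1426.15 = 0.7833.
Q_H = W/η = 320/0.7833 = 409 kJ.

Q_H ≈ 409 kJ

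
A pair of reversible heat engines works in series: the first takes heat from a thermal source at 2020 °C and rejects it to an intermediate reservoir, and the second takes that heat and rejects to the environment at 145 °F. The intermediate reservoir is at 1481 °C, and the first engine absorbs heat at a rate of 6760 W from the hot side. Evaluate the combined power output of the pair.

Ẇ_total ≈ 5770 W

T_H = 2020 °C → 2020 + 273.15 = 2293.15 K.
T_C = 145 °F → (145 − 32) × 5/9 = 62.78 °C = 335.93 K.
Two reversible stages in series are equivalent to a single Carnot engine between T_H and T_C, so η_total = 1 − T_C/T_H = 1 − 335.93/2293.15 = 0.8535.
W_total = η_total · Q_H = 0.8535 × 6760 = 5770 W.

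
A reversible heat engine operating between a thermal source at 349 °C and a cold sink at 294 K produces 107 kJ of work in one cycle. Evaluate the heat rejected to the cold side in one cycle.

T_H = 349 °C → 349 + 273.15 = 622.15 K.
Carnot efficiency: η = 1 − T_C/T_H = 1 − 294.00/622.15 = 0.5274.
Since Q_C/Q_H = T_C/T_H and Q_H = W/η, Q_C = W·T_C/(T_H − T_C) = 107 × 294.00/328.15 = 95.86 kJ.

Q_C ≈ 95.86 kJ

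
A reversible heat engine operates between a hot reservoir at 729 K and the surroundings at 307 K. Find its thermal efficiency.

η ≈ 0.5789

The Carnot efficiency is η = 1 − T_C/T_H = 1 − 307.00/729.00 = 0.5789.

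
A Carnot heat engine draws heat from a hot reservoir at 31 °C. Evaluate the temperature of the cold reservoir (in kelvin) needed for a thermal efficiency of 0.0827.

T_C ≈ 279.0 K

T_H = 31 °C → 31 + 273.15 = 304.15 K.
From η = 1 − T_C/T_H, T_C = T_H·(1 − η) = 304.15 × (1 − 0.0827) = 279.0 K.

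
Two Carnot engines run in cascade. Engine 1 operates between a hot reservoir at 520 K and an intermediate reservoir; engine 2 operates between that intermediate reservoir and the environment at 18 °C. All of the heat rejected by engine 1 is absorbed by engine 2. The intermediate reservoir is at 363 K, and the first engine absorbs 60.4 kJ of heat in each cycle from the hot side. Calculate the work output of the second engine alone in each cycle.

T_C = 18 °C → 18 + 273.15 = 291.15 K.
Heat entering the second stage: Q_m = Q_H·(T_m/T_H) = 60.4 × 363.00/520.00 = 42.2 kJ.
Second-stage efficiency η₂ = 1 − T_C/T_m = 1 − 291.15/363.00 = 0.1979, so W₂ = η₂·Q_m = 8.35 kJ.

W₂ ≈ 8.35 kJ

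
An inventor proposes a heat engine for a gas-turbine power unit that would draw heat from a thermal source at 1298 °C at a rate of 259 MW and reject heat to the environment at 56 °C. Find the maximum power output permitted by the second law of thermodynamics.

Ẇ_max ≈ 205 MW

T_H = 1298 °C → 1298 + 273.15 = 1571.15 K.
T_C = 56 °C → 56 + 273.15 = 329.15 K.
The upper bound on efficiency is η_max = 1 − T_C/T_H = 1 − 329.15/1571.15 = 0.7905.
W_max = η_max · Q_H = 0.7905 × 259 = 205 MW.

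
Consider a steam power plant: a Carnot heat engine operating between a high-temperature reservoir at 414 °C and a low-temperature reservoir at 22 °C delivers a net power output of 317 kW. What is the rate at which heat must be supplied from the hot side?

Q̇_H ≈ 556 kW

T_H = 414 °C → 414 + 273.15 = 687.15 K.
T_C = 22 °C → 22 + 273.15 = 295.15 K.
η_rev = 1 − T_C/T_H = 1 − 295.15/687.15 = 0.5705.
Q_H = W/η = 317/0.5705 = 556 kW.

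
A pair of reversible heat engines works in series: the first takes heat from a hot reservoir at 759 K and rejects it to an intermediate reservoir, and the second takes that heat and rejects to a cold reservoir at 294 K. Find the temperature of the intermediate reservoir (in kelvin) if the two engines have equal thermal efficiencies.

T_m ≈ 472 K

Equal efficiencies require 1 − T_m/T_H = 1 − T_C/T_m, i.e. T_m/T_H = T_C/T_m, so T_m = √(T_H·T_C) = √(759.00 × 294.00) = 472 K.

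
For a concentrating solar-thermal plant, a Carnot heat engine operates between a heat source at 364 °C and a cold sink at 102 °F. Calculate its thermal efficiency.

η ≈ 0.510

T_H = 364 °C → 364 + 273.15 = 637.15 K.
T_C = 102 °F → (102 − 32) × 5/9 = 38.89 °C = 312.04 K.
Since the cycle is reversible, η = 1 − T_C/T_H = 1 − 312.04/637.15 = 0.510.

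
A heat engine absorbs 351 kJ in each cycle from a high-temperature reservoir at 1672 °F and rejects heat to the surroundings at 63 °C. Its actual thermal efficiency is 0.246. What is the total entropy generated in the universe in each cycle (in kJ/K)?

T_H = 1672 °F → (1672 − 32) × 5/9 = 911.11 °C = 1184.26 K.
T_C = 63 °C → 63 + 273.15 = 336.15 K.
W = η·Q_H = 0.246 × 351 = 86.35 kJ, so Q_C = Q_H − W = 264.7 kJ.
The hot reservoir loses entropy Q_H/T_H = 351/1184.26 = 0.2964 kJ/K; the cold reservoir gains Q_C/T_C = 264.7/336.15 = 0.7873 kJ/K.
ΔS_univ = −Q_H/T_H + Q_C/T_C = 0.491 kJ/K (> 0, since η = 0.246 < η_Carnot = 0.716).

ΔS_univ ≈ 0.491 kJ/K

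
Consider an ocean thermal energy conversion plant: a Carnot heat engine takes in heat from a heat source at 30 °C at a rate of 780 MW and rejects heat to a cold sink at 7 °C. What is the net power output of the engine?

T_H = 30 °C → 30 + 273.15 = 303.15 K.
T_C = 7 °C → 7 + 273.15 = 280.15 K.
The Carnot efficiency is η = 1 − T_C/T_H = 1 − 280.15/303.15 = 0.0759.
W = η·Q_H = 0.0759 × 780 = 59.18 MW.

Ẇ ≈ 59.18 MW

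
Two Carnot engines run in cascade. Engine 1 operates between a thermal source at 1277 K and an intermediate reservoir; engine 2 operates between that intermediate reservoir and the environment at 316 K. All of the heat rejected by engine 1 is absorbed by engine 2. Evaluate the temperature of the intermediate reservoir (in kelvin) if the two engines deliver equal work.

T_m ≈ 796 K

For reversible stages Q_m = Q_H·(T_m/T_H). Setting W₁ = Q_H(1 − T_m/T_H) equal to W₂ = Q_m(1 − T_C/T_m) = Q_H·(T_m − T_C)/T_H gives T_H − T_m = T_m − T_C, so T_m = (T_H + T_C)/2 = (1277.00 + 316.00)/2 = 796 K.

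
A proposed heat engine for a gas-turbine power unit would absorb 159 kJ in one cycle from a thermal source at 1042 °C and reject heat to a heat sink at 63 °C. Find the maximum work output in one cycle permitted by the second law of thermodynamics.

T_H = 1042 °C → 1042 + 273.15 = 1315.15 K.
T_C = 63 °C → 63 + 273.15 = 336.15 K.
No engine can exceed the Carnot limit: η_max = 1 − T_C/T_H = 1 − 336.15/1315.15 = 0.7444.
W_max = η_max · Q_H = 0.7444 × 159 = 118 kJ.

W_max ≈ 118 kJ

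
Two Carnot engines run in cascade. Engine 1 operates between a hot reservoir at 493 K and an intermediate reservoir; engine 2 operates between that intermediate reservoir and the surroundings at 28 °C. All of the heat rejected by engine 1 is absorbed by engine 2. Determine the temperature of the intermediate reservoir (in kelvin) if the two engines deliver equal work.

T_C = 28 °C → 28 + 273.15 = 301.15 K.
For reversible stages Q_m = Q_H·(T_m/T_H). Setting W₁ = Q_H(1 − T_m/T_H) equal to W₂ = Q_m(1 − T_C/T_m) = Q_H·(T_m − T_C)/T_H gives T_H − T_m = T_m − T_C, so T_m = (T_H + T_C)/2 = (493.00 + 301.15)/2 = 397 K.

T_m ≈ 397 K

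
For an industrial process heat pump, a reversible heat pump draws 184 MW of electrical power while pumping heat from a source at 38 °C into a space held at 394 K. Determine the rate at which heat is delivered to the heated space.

Q̇_H ≈ 875 MW

T_C = 38 °C → 38 + 273.15 = 311.15 K.
Reversible heating COP: COP_HP = T_H/(T_H − T_C) = 394.00/82.85 = 4.7556.
Q_H = COP_HP · W = 4.7556 × 184 = 875 MW.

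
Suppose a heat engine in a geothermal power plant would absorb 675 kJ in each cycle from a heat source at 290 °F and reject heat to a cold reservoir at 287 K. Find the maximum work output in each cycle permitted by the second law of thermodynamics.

W_max ≈ 209.9 kJ

T_H = 290 °F → (290 − 32) × 5/9 = 143.33 °C = 416.48 K.
By the Carnot theorem, η_max = 1 − T_C/T_H = 1 − 287.00/416.48 = 0.3109.
W_max = η_max · Q_H = 0.3109 × 675 = 209.9 kJ.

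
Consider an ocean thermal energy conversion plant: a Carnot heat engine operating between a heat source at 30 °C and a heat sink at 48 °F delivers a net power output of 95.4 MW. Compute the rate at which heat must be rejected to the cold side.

Q̇_C ≈ 1270 MW

T_H = 30 °C → 30 + 273.15 = 303.15 K.
T_C = 48 °F → (48 − 32) × 5/9 = 8.89 °C = 282.04 K.
The Carnot efficiency is η = 1 − T_C/T_H = 1 − 282.04/303.15 = 0.0696.
Since Q_C/Q_H = T_C/T_H and Q_H = W/η, Q_C = W·T_C/(T_H − T_C) = 95.4 × 282.04/21.11 = 1270 MW.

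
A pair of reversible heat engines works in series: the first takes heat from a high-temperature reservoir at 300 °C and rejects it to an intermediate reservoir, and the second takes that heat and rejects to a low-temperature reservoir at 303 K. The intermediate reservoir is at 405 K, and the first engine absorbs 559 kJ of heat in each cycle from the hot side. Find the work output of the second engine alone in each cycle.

T_H = 300 °C → 300 + 273.15 = 573.15 K.
Heat entering the second stage: Q_m = Q_H·(T_m/T_H) = 559 × 405.00/573.15 = 395.0 kJ.
Second-stage efficiency η₂ = 1 − T_C/T_m = 1 − 303.00/405.00 = 0.2519, so W₂ = η₂·Q_m = 99.48 kJ.

W₂ ≈ 99.48 kJ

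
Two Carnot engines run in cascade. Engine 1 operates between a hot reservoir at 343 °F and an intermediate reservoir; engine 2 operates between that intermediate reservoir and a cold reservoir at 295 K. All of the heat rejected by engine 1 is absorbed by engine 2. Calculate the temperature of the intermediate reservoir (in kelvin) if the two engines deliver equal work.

T_m ≈ 370 K

T_H = 343 °F → (343 − 32) × 5/9 = 172.78 °C = 445.93 K.
For reversible stages Q_m = Q_H·(T_m/T_H). Setting W₁ = Q_H(1 − T_m/T_H) equal to W₂ = Q_m(1 − T_C/T_m) = Q_H·(T_m − T_C)/T_H gives T_H − T_m = T_m − T_C, so T_m = (T_H + T_C)/2 = (445.93 + 295.00)/2 = 370 K.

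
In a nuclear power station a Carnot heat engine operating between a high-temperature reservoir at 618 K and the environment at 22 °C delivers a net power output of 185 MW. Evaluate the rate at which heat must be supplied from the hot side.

Q̇_H ≈ 354 MW

T_C = 22 °C → 22 + 273.15 = 295.15 K.
The Carnot efficiency is η = 1 − T_C/T_H = 1 − 295.15/618.00 = 0.5224.
Q_H = W/η = 185/0.5224 = 354 MW.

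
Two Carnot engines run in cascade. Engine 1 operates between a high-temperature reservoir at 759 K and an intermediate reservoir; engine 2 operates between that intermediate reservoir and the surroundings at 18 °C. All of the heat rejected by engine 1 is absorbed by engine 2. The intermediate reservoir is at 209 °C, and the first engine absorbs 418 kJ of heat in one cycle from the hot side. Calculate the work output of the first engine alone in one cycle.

W₁ ≈ 152 kJ

T_C = 18 °C → 18 + 273.15 = 291.15 K.
T_m = 209 °C → 209 + 273.15 = 482.15 K.
First-stage efficiency η₁ = 1 − T_m/T_H = 1 − 482.15/759.00 = 0.3648.
W₁ = η₁·Q_H = 0.3648 × 418 = 152 kJ.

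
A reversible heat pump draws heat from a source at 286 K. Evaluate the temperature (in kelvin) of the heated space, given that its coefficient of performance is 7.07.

T_H ≈ 333.1 K

COP_HP = T_H/(T_H − T_C) ⇒ T_H = T_C·COP_HP/(COP_HP − 1) = 286.00 × 7.07/(7.07 − 1) = 333.1 K.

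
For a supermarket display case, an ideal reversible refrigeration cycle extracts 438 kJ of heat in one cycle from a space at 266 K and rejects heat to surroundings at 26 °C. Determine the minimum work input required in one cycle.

T_H = 26 °C → 26 + 273.15 = 299.15 K.
Carnot COP: COP_R = T_C/(T_H − T_C) = 266.00/33.15 = 8.0241.
W = Q_C/COP_R = 438/8.0241 = 54.6 kJ.

W_in ≈ 54.6 kJ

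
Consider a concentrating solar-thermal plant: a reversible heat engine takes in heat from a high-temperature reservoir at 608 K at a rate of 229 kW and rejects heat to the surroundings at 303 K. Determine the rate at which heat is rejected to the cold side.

Since the cycle is reversible, η = 1 − T_C/T_H = 1 − 303.00/608.00 = 0.5016.
For a reversible cycle Q_C/Q_H = T_C/T_H, so Q_C = 229 × 303.00/608.00 = 114 kW.

Q̇_C ≈ 114 kW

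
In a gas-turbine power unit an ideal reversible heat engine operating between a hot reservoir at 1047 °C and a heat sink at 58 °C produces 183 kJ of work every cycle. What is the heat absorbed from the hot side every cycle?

Q_H ≈ 244 kJ

T_H = 1047 °C → 1047 + 273.15 = 1320.15 K.
T_C = 58 °C → 58 + 273.15 = 331.15 K.
η_rev = 1 − T_C/T_H = 1 − 331.15/1320.15 = 0.7492.
Q_H = W/η = 183/0.7492 = 244 kJ.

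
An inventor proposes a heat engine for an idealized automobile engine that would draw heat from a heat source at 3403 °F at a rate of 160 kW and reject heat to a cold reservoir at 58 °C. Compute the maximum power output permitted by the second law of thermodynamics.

Ẇ_max ≈ 135 kW

T_H = 3403 °F → (3403 − 32) × 5/9 = 1872.78 °C = 2145.93 K.
T_C = 58 °C → 58 + 273.15 = 331.15 K.
No engine can exceed the Carnot limit: η_max = 1 − T_C/T_H = 1 − 331.15/2145.93 = 0.8457.
W_max = η_max · Q_H = 0.8457 × 160 = 135 kW.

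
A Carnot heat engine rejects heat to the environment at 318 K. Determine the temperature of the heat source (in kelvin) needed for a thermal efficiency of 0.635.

From η = 1 − T_C/T_H, solving for T_H gives T_H = T_C/(1 − η) = 318.00/(1 − 0.635) = 871.2 K.

T_H ≈ 871.2 K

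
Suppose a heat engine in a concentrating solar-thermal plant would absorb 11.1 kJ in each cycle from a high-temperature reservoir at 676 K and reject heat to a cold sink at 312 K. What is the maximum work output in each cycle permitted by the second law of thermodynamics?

The upper bound on efficiency is η_max = 1 − T_C/T_H = 1 − 312.00/676.00 = 0.5385.
W_max = η_max · Q_H = 0.5385 × 11.1 = 5.977 kJ.

W_max ≈ 5.977 kJ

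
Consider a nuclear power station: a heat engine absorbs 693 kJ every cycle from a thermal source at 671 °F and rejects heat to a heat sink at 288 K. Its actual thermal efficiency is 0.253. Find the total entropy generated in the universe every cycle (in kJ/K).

T_H = 671 °F → (671 − 32) × 5/9 = 355.00 °C = 628.15 K.
W = η·Q_H = 0.253 × 693 = 175.3 kJ, so Q_C = Q_H − W = 517.7 kJ.
Reservoir entropy changes: ΔS_H = −Q_H/T_H = −693/628.15 = -1.103 kJ/K and ΔS_C = +Q_C/T_C = 517.7/288.00 = 1.797 kJ/K.
ΔS_univ = −Q_H/T_H + Q_C/T_C = 0.694 kJ/K (> 0, since η = 0.253 < η_Carnot = 0.542).

ΔS_univ ≈ 0.694 kJ/K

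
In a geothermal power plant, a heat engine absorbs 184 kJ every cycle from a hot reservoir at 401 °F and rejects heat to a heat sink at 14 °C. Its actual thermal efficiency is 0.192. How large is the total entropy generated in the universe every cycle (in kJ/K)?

T_H = 401 °F → (401 − 32) × 5/9 = 205.00 °C = 478.15 K.
T_C = 14 °C → 14 + 273.15 = 287.15 K.
W = η·Q_H = 0.192 × 184 = 35.33 kJ, so Q_C = Q_H − W = 148.7 kJ.
The hot reservoir loses entropy Q_H/T_H = 184/478.15 = 0.3848 kJ/K; the cold reservoir gains Q_C/T_C = 148.7/287.15 = 0.5178 kJ/K.
ΔS_univ = −Q_H/T_H + Q_C/T_C = 0.1329 kJ/K (> 0, since η = 0.192 < η_Carnot = 0.399).

ΔS_univ ≈ 0.1329 kJ/K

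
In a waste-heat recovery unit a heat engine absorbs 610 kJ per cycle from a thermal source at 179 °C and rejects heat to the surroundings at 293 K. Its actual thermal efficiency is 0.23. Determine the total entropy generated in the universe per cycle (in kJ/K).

T_H = 179 °C → 179 + 273.15 = 452.15 K.
W = η·Q_H = 0.23 × 610 = 140.3 kJ, so Q_C = Q_H − W = 469.7 kJ.
Entropy balance on the reservoirs: −Q_H/T_H = -1.349 kJ/K, +Q_C/T_C = 1.603 kJ/K.
ΔS_univ = −Q_H/T_H + Q_C/T_C = 0.254 kJ/K (> 0, since η = 0.23 < η_Carnot = 0.352).

ΔS_univ ≈ 0.254 kJ/K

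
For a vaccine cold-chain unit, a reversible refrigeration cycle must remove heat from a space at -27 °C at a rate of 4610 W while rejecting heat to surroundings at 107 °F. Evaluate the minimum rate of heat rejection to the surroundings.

T_H = 107 °F → (107 − 32) × 5/9 = 41.67 °C = 314.82 K.
T_C = -27 °C → -27 + 273.15 = 246.15 K.
For a reversible cycle Q_H/Q_C = T_H/T_C, so Q_H = Q_C·T_H/T_C = 4610 × 314.82/246.15 = 5900 W.

Q̇_H ≈ 5900 W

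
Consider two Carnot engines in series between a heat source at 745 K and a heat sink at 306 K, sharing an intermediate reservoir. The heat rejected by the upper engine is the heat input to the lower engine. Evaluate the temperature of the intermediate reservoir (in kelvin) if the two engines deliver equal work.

T_m ≈ 525.5 K

For reversible stages Q_m = Q_H·(T_m/T_H). Setting W₁ = Q_H(1 − T_m/T_H) equal to W₂ = Q_m(1 − T_C/T_m) = Q_H·(T_m − T_C)/T_H gives T_H − T_m = T_m − T_C, so T_m = (T_H + T_C)/2 = (745.00 + 306.00)/2 = 525.5 K.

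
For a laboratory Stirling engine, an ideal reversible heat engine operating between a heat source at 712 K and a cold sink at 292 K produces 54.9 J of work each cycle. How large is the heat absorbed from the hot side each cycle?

Q_H ≈ 93.1 J

η_rev = 1 − T_C/T_H = 1 − 292.00/712.00 = 0.5899.
Q_H = W/η = 54.9/0.5899 = 93.1 J.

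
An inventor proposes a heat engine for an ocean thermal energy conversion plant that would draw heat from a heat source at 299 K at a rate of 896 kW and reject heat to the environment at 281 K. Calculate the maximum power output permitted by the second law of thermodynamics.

Ẇ_max ≈ 53.9 kW

By the Carnot theorem, η_max = 1 − T_C/T_H = 1 − 281.00/299.00 = 0.0602.
W_max = η_max · Q_H = 0.0602 × 896 = 53.9 kW.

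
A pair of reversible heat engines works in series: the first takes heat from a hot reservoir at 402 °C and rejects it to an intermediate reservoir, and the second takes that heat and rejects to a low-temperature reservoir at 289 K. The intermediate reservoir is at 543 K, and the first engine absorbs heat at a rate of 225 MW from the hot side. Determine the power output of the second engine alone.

Ẇ₂ ≈ 84.6 MW

T_H = 402 °C → 402 + 273.15 = 675.15 K.
Heat entering the second stage: Q_m = Q_H·(T_m/T_H) = 225 × 543.00/675.15 = 181 MW.
Second-stage efficiency η₂ = 1 − T_C/T_m = 1 − 289.00/543.00 = 0.4678, so W₂ = η₂·Q_m = 84.6 MW.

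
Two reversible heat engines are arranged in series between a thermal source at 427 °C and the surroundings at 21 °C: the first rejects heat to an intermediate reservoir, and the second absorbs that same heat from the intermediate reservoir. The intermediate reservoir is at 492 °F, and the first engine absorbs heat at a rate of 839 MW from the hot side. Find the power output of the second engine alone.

Ẇ₂ ≈ 281 MW

T_H = 427 °C → 427 + 273.15 = 700.15 K.
T_C = 21 °C → 21 + 273.15 = 294.15 K.
T_m = 492 °F → (492 − 32) × 5/9 = 255.56 °C = 528.71 K.
Heat entering the second stage: Q_m = Q_H·(T_m/T_H) = 839 × 528.71/700.15 = 634 MW.
Second-stage efficiency η₂ = 1 − T_C/T_m = 1 − 294.15/528.71 = 0.4436, so W₂ = η₂·Q_m = 281 MW.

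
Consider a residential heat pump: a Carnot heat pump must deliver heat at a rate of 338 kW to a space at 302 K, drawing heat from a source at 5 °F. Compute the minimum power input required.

T_C = 5 °F → (5 − 32) × 5/9 = -15.00 °C = 258.15 K.
COP_HP = T_H/(T_H − T_C) = 302.00/43.85 = 6.8871.
W = Q_H/COP_HP = 338/6.8871 = 49.1 kW.

Ẇ_in ≈ 49.1 kW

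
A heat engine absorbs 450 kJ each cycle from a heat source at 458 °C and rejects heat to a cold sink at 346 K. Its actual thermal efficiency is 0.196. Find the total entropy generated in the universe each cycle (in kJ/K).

T_H = 458 °C → 458 + 273.15 = 731.15 K.
W = η·Q_H = 0.196 × 450 = 88.20 kJ, so Q_C = Q_H − W = 361.8 kJ.
The hot reservoir loses entropy Q_H/T_H = 450/731.15 = 0.6155 kJ/K; the cold reservoir gains Q_C/T_C = 361.8/346.00 = 1.046 kJ/K.
ΔS_univ = −Q_H/T_H + Q_C/T_C = 0.430 kJ/K (> 0, since η = 0.196 < η_Carnot = 0.527).

ΔS_univ ≈ 0.430 kJ/K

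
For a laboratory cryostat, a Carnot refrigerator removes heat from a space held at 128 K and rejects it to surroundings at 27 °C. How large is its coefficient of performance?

T_H = 27 °C → 27 + 273.15 = 300.15 K.
COP_R = T_C/(T_H − T_C) = 128.00/(300.15 − 128.00) = 0.744.

COP_R ≈ 0.744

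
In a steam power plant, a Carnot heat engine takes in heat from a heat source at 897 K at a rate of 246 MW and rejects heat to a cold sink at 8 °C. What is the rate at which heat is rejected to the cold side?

T_C = 8 °C → 8 + 273.15 = 281.15 K.
η_rev = 1 − T_C/T_H = 1 − 281.15/897.00 = 0.6866.
For a reversible cycle Q_C/Q_H = T_C/T_H, so Q_C = 246 × 281.15/897.00 = 77.10 MW.

Q̇_C ≈ 77.10 MW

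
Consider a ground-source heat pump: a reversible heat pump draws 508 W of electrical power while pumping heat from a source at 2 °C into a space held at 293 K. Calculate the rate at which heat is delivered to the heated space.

Q̇_H ≈ 8339 W

T_C = 2 °C → 2 + 273.15 = 275.15 K.
Reversible heating COP: COP_HP = T_H/(T_H − T_C) = 293.00/17.85 = 16.4146.
Q_H = COP_HP · W = 16.4146 × 508 = 8339 W.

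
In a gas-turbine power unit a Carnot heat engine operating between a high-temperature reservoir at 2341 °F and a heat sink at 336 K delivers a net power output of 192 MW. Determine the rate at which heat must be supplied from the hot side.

Q̇_H ≈ 245 MW

T_H = 2341 °F → (2341 − 32) × 5/9 = 1282.78 °C = 1555.93 K.
η_rev = 1 − T_C/T_H = 1 − 336.00/1555.93 = 0.7841.
Q_H = W/η = 192/0.7841 = 245 MW.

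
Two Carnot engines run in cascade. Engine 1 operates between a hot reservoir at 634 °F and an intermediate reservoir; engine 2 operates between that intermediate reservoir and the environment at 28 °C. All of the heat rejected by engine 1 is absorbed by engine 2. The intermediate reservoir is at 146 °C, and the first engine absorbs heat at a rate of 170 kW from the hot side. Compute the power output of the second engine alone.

T_H = 634 °F → (634 − 32) × 5/9 = 334.44 °C = 607.59 K.
T_C = 28 °C → 28 + 273.15 = 301.15 K.
T_m = 146 °C → 146 + 273.15 = 419.15 K.
Heat entering the second stage: Q_m = Q_H·(T_m/T_H) = 170 × 419.15/607.59 = 117.3 kW.
Second-stage efficiency η₂ = 1 − T_C/T_m = 1 − 301.15/419.15 = 0.2815, so W₂ = η₂·Q_m = 33.02 kW.

Ẇ₂ ≈ 33.02 kW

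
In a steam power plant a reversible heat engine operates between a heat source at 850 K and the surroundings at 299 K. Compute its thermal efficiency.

η_rev = 1 − T_C/T_H = 1 − 299.00/850.00 = 0.6482.

η ≈ 0.6482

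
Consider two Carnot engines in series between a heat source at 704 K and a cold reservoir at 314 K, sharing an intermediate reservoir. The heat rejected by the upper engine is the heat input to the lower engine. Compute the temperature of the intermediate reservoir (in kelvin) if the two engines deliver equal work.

For reversible stages Q_m = Q_H·(T_m/T_H). Setting W₁ = Q_H(1 − T_m/T_H) equal to W₂ = Q_m(1 − T_C/T_m) = Q_H·(T_m − T_C)/T_H gives T_H − T_m = T_m − T_C, so T_m = (T_H + T_C)/2 = (704.00 + 314.00)/2 = 509 K.

T_m ≈ 509 K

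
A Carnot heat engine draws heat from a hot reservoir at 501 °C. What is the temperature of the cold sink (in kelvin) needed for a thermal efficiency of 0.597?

T_H = 501 °C → 501 + 273.15 = 774.15 K.
From η = 1 − T_C/T_H, T_C = T_H·(1 − η) = 774.15 × (1 − 0.597) = 312.0 K.

T_C ≈ 312.0 K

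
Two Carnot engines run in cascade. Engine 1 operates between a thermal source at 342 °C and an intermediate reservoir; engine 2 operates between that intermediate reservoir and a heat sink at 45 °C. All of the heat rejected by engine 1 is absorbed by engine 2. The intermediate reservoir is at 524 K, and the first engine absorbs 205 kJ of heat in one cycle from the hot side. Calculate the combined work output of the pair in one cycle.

T_H = 342 °C → 342 + 273.15 = 615.15 K.
T_C = 45 °C → 45 + 273.15 = 318.15 K.
Two reversible stages in series are equivalent to a single Carnot engine between T_H and T_C, so η_total = 1 − T_C/T_H = 1 − 318.15/615.15 = 0.4828.
W_total = η_total · Q_H = 0.4828 × 205 = 99.0 kJ.

W_total ≈ 99.0 kJ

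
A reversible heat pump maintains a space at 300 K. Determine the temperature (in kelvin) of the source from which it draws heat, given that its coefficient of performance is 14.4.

COP_HP = T_H/(T_H − T_C) ⇒ T_C = T_H·(COP_HP − 1)/COP_HP = 300.00 × (14.4 − 1)/14.4 = 279 K.

T_C ≈ 279 K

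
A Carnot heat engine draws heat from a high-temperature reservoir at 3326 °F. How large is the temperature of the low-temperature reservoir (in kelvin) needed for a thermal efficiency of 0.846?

T_H = 3326 °F → (3326 − 32) × 5/9 = 1830.00 °C = 2103.15 K.
From η = 1 − T_C/T_H, T_C = T_H·(1 − η) = 2103.15 × (1 − 0.846) = 323.9 K.

T_C ≈ 323.9 K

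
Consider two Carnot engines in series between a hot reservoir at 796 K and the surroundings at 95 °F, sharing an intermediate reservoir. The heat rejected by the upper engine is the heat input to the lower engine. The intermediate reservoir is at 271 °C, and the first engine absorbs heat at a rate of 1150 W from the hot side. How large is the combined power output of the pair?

Ẇ_total ≈ 705 W

T_C = 95 °F → (95 − 32) × 5/9 = 35.00 °C = 308.15 K.
Two reversible stages in series are equivalent to a single Carnot engine between T_H and T_C, so η_total = 1 − T_C/T_H = 1 − 308.15/796.00 = 0.6129.
W_total = η_total · Q_H = 0.6129 × 1150 = 705 W.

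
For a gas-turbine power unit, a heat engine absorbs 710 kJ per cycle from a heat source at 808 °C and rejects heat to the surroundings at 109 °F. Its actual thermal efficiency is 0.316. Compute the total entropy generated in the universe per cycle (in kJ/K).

ΔS_univ ≈ 0.880 kJ/K

T_H = 808 °C → 808 + 273.15 = 1081.15 K.
T_C = 109 °F → (109 − 32) × 5/9 = 42.78 °C = 315.93 K.
W = η·Q_H = 0.316 × 710 = 224.4 kJ, so Q_C = Q_H − W = 485.6 kJ.
Reservoir entropy changes: ΔS_H = −Q_H/T_H = −710/1081.15 = -0.6567 kJ/K and ΔS_C = +Q_C/T_C = 485.6/315.93 = 1.537 kJ/K.
ΔS_univ = −Q_H/T_H + Q_C/T_C = 0.880 kJ/K (> 0, since η = 0.316 < η_Carnot = 0.708).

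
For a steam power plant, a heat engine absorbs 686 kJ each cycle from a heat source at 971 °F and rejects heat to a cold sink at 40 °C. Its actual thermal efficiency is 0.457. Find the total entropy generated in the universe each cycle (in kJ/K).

T_H = 971 °F → (971 − 32) × 5/9 = 521.67 °C = 794.82 K.
T_C = 40 °C → 40 + 273.15 = 313.15 K.
W = η·Q_H = 0.457 × 686 = 313.5 kJ, so Q_C = Q_H − W = 372.5 kJ.
Entropy balance on the reservoirs: −Q_H/T_H = -0.8631 kJ/K, +Q_C/T_C = 1.190 kJ/K.
ΔS_univ = −Q_H/T_H + Q_C/T_C = 0.326 kJ/K (> 0, since η = 0.457 < η_Carnot = 0.606).

ΔS_univ ≈ 0.326 kJ/K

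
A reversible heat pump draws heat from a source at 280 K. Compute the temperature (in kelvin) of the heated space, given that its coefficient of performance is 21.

T_H ≈ 294 K

COP_HP = T_H/(T_H − T_C) ⇒ T_H = T_C·COP_HP/(COP_HP − 1) = 280.00 × 21/(21 − 1) = 294 K.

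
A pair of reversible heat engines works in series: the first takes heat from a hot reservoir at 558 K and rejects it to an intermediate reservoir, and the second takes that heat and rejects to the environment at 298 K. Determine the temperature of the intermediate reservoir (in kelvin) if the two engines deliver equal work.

T_m ≈ 428 K

For reversible stages Q_m = Q_H·(T_m/T_H). Setting W₁ = Q_H(1 − T_m/T_H) equal to W₂ = Q_m(1 − T_C/T_m) = Q_H·(T_m − T_C)/T_H gives T_H − T_m = T_m − T_C, so T_m = (T_H + T_C)/2 = (558.00 + 298.00)/2 = 428 K.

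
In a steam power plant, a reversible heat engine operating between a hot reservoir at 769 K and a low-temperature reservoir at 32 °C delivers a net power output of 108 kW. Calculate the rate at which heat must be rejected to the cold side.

T_C = 32 °C → 32 + 273.15 = 305.15 K.
Carnot efficiency: η = 1 − T_C/T_H = 1 − 305.15/769.00 = 0.6032.
Since Q_C/Q_H = T_C/T_H and Q_H = W/η, Q_C = W·T_C/(T_H − T_C) = 108 × 305.15/463.85 = 71.0 kW.

Q̇_C ≈ 71.0 kW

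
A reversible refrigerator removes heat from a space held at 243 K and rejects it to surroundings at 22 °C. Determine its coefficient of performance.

COP_R ≈ 4.660

T_H = 22 °C → 22 + 273.15 = 295.15 K.
COP_R = T_C/(T_H − T_C) = 243.00/(295.15 − 243.00) = 4.660.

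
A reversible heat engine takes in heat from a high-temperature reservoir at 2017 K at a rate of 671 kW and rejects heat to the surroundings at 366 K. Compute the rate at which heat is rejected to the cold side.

Q̇_C ≈ 122 kW

The Carnot efficiency is η = 1 − T_C/T_H = 1 − 366.00/2017.00 = 0.8185.
For a reversible cycle Q_C/Q_H = T_C/T_H, so Q_C = 671 × 366.00/2017.00 = 122 kW.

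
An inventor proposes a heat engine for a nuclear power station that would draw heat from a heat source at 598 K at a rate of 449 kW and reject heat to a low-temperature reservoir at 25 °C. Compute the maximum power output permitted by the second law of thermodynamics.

Ẇ_max ≈ 225.1 kW

T_C = 25 °C → 25 + 273.15 = 298.15 K.
The upper bound on efficiency is η_max = 1 − T_C/T_H = 1 − 298.15/598.00 = 0.5014.
W_max = η_max · Q_H = 0.5014 × 449 = 225.1 kW.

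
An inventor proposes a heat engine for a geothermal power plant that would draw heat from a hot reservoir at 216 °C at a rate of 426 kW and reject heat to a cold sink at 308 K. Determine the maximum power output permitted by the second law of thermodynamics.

Ẇ_max ≈ 157.8 kW

T_H = 216 °C → 216 + 273.15 = 489.15 K.
By the Carnot theorem, η_max = 1 − T_C/T_H = 1 − 308.00/489.15 = 0.3703.
W_max = η_max · Q_H = 0.3703 × 426 = 157.8 kW.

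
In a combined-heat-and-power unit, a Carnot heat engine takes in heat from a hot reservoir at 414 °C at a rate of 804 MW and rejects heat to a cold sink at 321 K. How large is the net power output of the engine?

Ẇ ≈ 428.4 MW

T_H = 414 °C → 414 + 273.15 = 687.15 K.
Since the cycle is reversible, η = 1 − T_C/T_H = 1 − 321.00/687.15 = 0.5329.
W = η·Q_H = 0.5329 × 804 = 428.4 MW.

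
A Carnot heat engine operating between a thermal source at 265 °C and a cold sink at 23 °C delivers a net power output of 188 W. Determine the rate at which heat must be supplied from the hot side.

Q̇_H ≈ 418 W

T_H = 265 °C → 265 + 273.15 = 538.15 K.
T_C = 23 °C → 23 + 273.15 = 296.15 K.
For a reversible engine, η = 1 − T_C/T_H = 1 − 296.15/538.15 = 0.4497.
Q_H = W/η = 188/0.4497 = 418 W.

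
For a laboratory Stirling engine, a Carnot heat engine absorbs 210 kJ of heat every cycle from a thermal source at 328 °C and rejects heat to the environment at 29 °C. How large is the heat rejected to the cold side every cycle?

T_H = 328 °C → 328 + 273.15 = 601.15 K.
T_C = 29 °C → 29 + 273.15 = 302.15 K.
Carnot efficiency: η = 1 − T_C/T_H = 1 − 302.15/601.15 = 0.4974.
For a reversible cycle Q_C/Q_H = T_C/T_H, so Q_C = 210 × 302.15/601.15 = 106 kJ.

Q_C ≈ 106 kJ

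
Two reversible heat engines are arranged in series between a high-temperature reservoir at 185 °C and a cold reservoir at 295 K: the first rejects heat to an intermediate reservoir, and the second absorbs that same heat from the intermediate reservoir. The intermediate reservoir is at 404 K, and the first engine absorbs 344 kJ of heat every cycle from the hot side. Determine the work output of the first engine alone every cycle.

T_H = 185 °C → 185 + 273.15 = 458.15 K.
First-stage efficiency η₁ = 1 − T_m/T_H = 1 − 404.00/458.15 = 0.1182.
W₁ = η₁·Q_H = 0.1182 × 344 = 40.66 kJ.

W₁ ≈ 40.66 kJ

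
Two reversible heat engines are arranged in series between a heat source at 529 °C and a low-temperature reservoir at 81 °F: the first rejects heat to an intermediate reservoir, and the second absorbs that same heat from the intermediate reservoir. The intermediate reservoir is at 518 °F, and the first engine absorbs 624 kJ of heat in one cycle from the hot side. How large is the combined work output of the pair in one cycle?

T_H = 529 °C → 529 + 273.15 = 802.15 K.
T_C = 81 °F → (81 − 32) × 5/9 = 27.22 °C = 300.37 K.
Two reversible stages in series are equivalent to a single Carnot engine between T_H and T_C, so η_total = 1 − T_C/T_H = 1 − 300.37/802.15 = 0.6255.
W_total = η_total · Q_H = 0.6255 × 624 = 390 kJ.

W_total ≈ 390 kJ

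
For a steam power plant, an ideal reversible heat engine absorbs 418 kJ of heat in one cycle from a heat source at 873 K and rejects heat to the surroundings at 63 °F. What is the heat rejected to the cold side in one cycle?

Q_C ≈ 139 kJ

T_C = 63 °F → (63 − 32) × 5/9 = 17.22 °C = 290.37 K.
Since the cycle is reversible, η = 1 − T_C/T_H = 1 − 290.37/873.00 = 0.6674.
For a reversible cycle Q_C/Q_H = T_C/T_H, so Q_C = 418 × 290.37/873.00 = 139 kJ.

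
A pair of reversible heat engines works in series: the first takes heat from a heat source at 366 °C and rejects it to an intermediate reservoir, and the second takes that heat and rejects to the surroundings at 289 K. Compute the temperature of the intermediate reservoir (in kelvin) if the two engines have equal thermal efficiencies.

T_H = 366 °C → 366 + 273.15 = 639.15 K.
Equal efficiencies require 1 − T_m/T_H = 1 − T_C/T_m, i.e. T_m/T_H = T_C/T_m, so T_m = √(T_H·T_C) = √(639.15 × 289.00) = 430 K.

T_m ≈ 430 K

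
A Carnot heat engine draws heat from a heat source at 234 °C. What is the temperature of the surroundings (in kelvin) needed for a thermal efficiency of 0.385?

T_H = 234 °C → 234 + 273.15 = 507.15 K.
From η = 1 − T_C/T_H, T_C = T_H·(1 − η) = 507.15 × (1 − 0.385) = 312 K.

T_C ≈ 312 K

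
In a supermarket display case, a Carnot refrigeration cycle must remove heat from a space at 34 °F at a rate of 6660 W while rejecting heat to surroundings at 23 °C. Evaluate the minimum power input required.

Ẇ_in ≈ 532 W

T_H = 23 °C → 23 + 273.15 = 296.15 K.
T_C = 34 °F → (34 − 32) × 5/9 = 1.11 °C = 274.26 K.
For a reversible refrigerator, COP_R = T_C/(T_H − T_C) = 274.26/21.89 = 12.5297.
W = Q_C/COP_R = 6660/12.5297 = 532 W.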